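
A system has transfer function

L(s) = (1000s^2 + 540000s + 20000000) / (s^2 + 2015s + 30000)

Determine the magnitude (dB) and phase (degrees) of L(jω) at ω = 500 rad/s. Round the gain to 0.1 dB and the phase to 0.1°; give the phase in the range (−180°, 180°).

50.7 dB, 28.1°

Substitute s = j500:
Numerator: 1000(j500)^2 + 540000(j500) + 20000000 = -230000000 + j270000000
Denominator: (j500)^2 + 2015(j500) + 30000 = -220000 + j1007500
|N| = √(230000000² + 270000000²) ≈ 3.5468e+08, ∠N ≈ 130.43°
|D| = √(220000² + 1007500²) ≈ 1.0312e+06, ∠D ≈ 102.32°
|L| = 3.5468e+08 / 1.0312e+06 ≈ 343.95
Gain = 20 log₁₀(343.95) ≈ 50.73 dB
∠L = 130.43° − 102.32° = 28.11°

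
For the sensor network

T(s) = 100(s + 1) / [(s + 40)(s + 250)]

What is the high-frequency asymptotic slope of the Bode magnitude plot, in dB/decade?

Each pole contributes −20 dB/decade at high frequency; each zero contributes +20 dB/decade.
Net: 1 zero(s) − 2 pole(s) → -20 dB/decade.

-20 dB/decade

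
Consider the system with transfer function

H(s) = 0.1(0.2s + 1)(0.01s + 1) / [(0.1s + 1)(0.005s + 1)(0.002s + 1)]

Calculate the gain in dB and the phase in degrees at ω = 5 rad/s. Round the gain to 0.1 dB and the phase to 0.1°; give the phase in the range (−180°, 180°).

-18.0 dB, 19.3°

At ω = 5 rad/s:
zero (1 + j5·0.2) = 1 + j1 → |·| ≈ 1.4142, ∠ ≈ 45.00°
zero (1 + j5·0.01) = 1 + j0.05 → |·| ≈ 1.0012, ∠ ≈ 2.86°
pole (1 + j5·0.1) = 1 + j0.5 → |·| ≈ 1.118, ∠ ≈ 26.57°
pole (1 + j5·0.005) = 1 + j0.025 → |·| ≈ 1.0003, ∠ ≈ 1.43°
pole (1 + j5·0.002) = 1 + j0.01 → |·| ≈ 1, ∠ ≈ 0.57°
|H| = 0.1 · 1.4142 · 1.0012 / (1.118 · 1.0003 · 1) ≈ 0.12661
Gain = 20 log₁₀(0.12661) ≈ -17.95 dB
∠H = (45.00° + 2.86°) − (26.57° + 1.43° + 0.57°) = 19.29°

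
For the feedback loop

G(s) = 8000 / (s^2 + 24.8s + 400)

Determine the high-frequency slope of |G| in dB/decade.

-40 dB/decade

Each pole contributes −20 dB/decade at high frequency; each zero contributes +20 dB/decade.
Net: 0 zero(s) − 2 pole(s) → -40 dB/decade.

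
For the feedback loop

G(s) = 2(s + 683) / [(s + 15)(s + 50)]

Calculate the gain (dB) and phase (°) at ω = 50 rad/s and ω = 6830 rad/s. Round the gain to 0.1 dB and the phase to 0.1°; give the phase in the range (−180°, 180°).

At s = jω = j50:
zero (s+683): 683 + j50 → |·| = √(683²+50²) = √468989 ≈ 684.83, ∠ = arctan(50/683) ≈ 4.19°
pole (s+15): 15 + j50 → |·| = √(15²+50²) = √2725 ≈ 52.202, ∠ = arctan(50/15) ≈ 73.30°
pole (s+50): 50 + j50 → |·| = √(50²+50²) = √5000 ≈ 70.711, ∠ = arctan(50/50) ≈ 45.00°
|G| = 2 · 684.83 / 3691.3 ≈ 0.37105
Gain = 20 log₁₀(0.37105) ≈ -8.61 dB
∠G = 4.19° − 118.30° = -114.11°

At s = jω = j6830:
zero (s+683): 683 + j6830 → |·| = √(683²+6830²) = √47115389 ≈ 6864.1, ∠ = arctan(6830/683) ≈ 84.29°
pole (s+15): 15 + j6830 → |·| = √(15²+6830²) = √46649125 ≈ 6830, ∠ = arctan(6830/15) ≈ 89.87°
pole (s+50): 50 + j6830 → |·| = √(50²+6830²) = √46651400 ≈ 6830.2, ∠ = arctan(6830/50) ≈ 89.58°
|G| = 2 · 6864.1 / 4.665e+07 ≈ 0.00029428
Gain = 20 log₁₀(0.00029428) ≈ -70.62 dB
∠G = 84.29° − 179.45° = -95.16°

ω = 50: -8.6 dB, -114.1°; ω = 6830: -70.6 dB, -95.2°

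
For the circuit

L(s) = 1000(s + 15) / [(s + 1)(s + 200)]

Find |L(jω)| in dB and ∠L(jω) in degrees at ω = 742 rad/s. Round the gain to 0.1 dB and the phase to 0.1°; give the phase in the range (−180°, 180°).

At s = jω = j742:
zero (s+15): 15 + j742 → |·| = √(15²+742²) = √550789 ≈ 742.15, ∠ = arctan(742/15) ≈ 88.84°
pole (s+1): 1 + j742 → |·| = √(1²+742²) = √550565 ≈ 742, ∠ = arctan(742/1) ≈ 89.92°
pole (s+200): 200 + j742 → |·| = √(200²+742²) = √590564 ≈ 768.48, ∠ = arctan(742/200) ≈ 74.91°
|L| = 1000 · 742.15 / 5.7021e+05 ≈ 1.3015
Gain = 20 log₁₀(1.3015) ≈ 2.29 dB
∠L = 88.84° − 164.83° = -75.99°

2.3 dB, -76.0°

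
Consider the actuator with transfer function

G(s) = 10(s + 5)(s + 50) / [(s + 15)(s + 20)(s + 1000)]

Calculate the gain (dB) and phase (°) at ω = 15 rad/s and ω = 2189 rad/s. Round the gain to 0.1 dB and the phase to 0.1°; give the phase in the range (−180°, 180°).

ω = 15: -36.2 dB, 5.5°; ω = 2189: -47.6 dB, -66.0°

At s = jω = j15:
zero (s+5): 5 + j15 → |·| = √(5²+15²) = √250 ≈ 15.811, ∠ = arctan(15/5) ≈ 71.57°
zero (s+50): 50 + j15 → |·| = √(50²+15²) = √2725 ≈ 52.202, ∠ = arctan(15/50) ≈ 16.70°
pole (s+15): 15 + j15 → |·| = √(15²+15²) = √450 ≈ 21.213, ∠ = arctan(15/15) ≈ 45.00°
pole (s+20): 20 + j15 → |·| = √(20²+15²) = √625 ≈ 25, ∠ = arctan(15/20) ≈ 36.87°
pole (s+1000): 1000 + j15 → |·| = √(1000²+15²) = √1000225 ≈ 1000.1, ∠ = arctan(15/1000) ≈ 0.86°
|G| = 10 · 825.37 / 5.3038e+05 ≈ 0.015562
Gain = 20 log₁₀(0.015562) ≈ -36.16 dB
∠G = 88.27° − 82.73° = 5.54°

At s = jω = j2189:
zero (s+5): 5 + j2189 → |·| = √(5²+2189²) = √4791746 ≈ 2189, ∠ = arctan(2189/5) ≈ 89.87°
zero (s+50): 50 + j2189 → |·| = √(50²+2189²) = √4794221 ≈ 2189.6, ∠ = arctan(2189/50) ≈ 88.69°
pole (s+15): 15 + j2189 → |·| = √(15²+2189²) = √4791946 ≈ 2189.1, ∠ = arctan(2189/15) ≈ 89.61°
pole (s+20): 20 + j2189 → |·| = √(20²+2189²) = √4792121 ≈ 2189.1, ∠ = arctan(2189/20) ≈ 89.48°
pole (s+1000): 1000 + j2189 → |·| = √(1000²+2189²) = √5791721 ≈ 2406.6, ∠ = arctan(2189/1000) ≈ 65.45°
|G| = 10 · 4.793e+06 / 1.1533e+10 ≈ 0.0041559
Gain = 20 log₁₀(0.0041559) ≈ -47.63 dB
∠G = 178.56° − 244.54° = -65.98°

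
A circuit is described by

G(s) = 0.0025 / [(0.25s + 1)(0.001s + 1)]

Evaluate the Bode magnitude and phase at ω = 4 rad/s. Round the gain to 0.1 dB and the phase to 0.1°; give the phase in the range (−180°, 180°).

At ω = 4 rad/s:
pole (1 + j4·0.25) = 1 + j1 → |·| ≈ 1.4142, ∠ ≈ 45.00°
pole (1 + j4·0.001) = 1 + j0.004 → |·| ≈ 1, ∠ ≈ 0.23°
|G| = 0.0025 · 1 / (1.4142 · 1) ≈ 0.0017678
Gain = 20 log₁₀(0.0017678) ≈ -55.05 dB
∠G = (0°) − (45.00° + 0.23°) = -45.23°

-55.1 dB, -45.2°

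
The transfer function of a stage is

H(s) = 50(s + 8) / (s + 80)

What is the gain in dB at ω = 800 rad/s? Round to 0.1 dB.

At s = jω = j800:
zero (s+8): 8 + j800 → |·| = √(8²+800²) = √640064 ≈ 800.04, ∠ = arctan(800/8) ≈ 89.43°
pole (s+80): 80 + j800 → |·| = √(80²+800²) = √646400 ≈ 803.99, ∠ = arctan(800/80) ≈ 84.29°
|H| = 50 · 800.04 / 803.99 ≈ 49.754
Gain = 20 log₁₀(49.754) ≈ 33.94 dB

33.9 dB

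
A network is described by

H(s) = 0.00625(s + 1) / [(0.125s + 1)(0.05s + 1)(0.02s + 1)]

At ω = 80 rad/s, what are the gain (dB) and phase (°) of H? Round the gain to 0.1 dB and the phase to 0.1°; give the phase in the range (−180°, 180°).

-43.9 dB, -129.0°

At ω = 80 rad/s:
zero (1 + j80·1) = 1 + j80 → |·| ≈ 80.006, ∠ ≈ 89.28°
pole (1 + j80·0.125) = 1 + j10 → |·| ≈ 10.05, ∠ ≈ 84.29°
pole (1 + j80·0.05) = 1 + j4 → |·| ≈ 4.1231, ∠ ≈ 75.96°
pole (1 + j80·0.02) = 1 + j1.6 → |·| ≈ 1.8868, ∠ ≈ 57.99°
|H| = 0.00625 · 80.006 / (10.05 · 4.1231 · 1.8868) ≈ 0.0063957
Gain = 20 log₁₀(0.0063957) ≈ -43.88 dB
∠H = (89.28°) − (84.29° + 75.96° + 57.99°) = -128.96°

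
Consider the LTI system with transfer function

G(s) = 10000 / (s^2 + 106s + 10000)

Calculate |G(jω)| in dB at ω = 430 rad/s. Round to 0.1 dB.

-25.1 dB

At s = jω = j430:
quadratic: (j430)² + 106·j430 + 10000 = -174900 + j45580 → |·| ≈ 1.8074e+05, ∠ ≈ 165.39°
|G| = 10000 / 1.8074e+05 ≈ 0.055328
Gain = 20 log₁₀(0.055328) ≈ -25.14 dB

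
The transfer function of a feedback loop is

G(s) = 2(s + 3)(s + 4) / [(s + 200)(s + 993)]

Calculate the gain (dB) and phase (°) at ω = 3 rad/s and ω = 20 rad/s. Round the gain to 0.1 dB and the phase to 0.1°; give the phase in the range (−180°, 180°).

ω = 3: -73.4 dB, 80.8°; ω = 20: -47.7 dB, 153.3°

At s = jω = j3:
zero (s+3): 3 + j3 → |·| = √(3²+3²) = √18 ≈ 4.2426, ∠ = arctan(3/3) ≈ 45.00°
zero (s+4): 4 + j3 → |·| = √(4²+3²) = √25 ≈ 5, ∠ = arctan(3/4) ≈ 36.87°
pole (s+200): 200 + j3 → |·| = √(200²+3²) = √40009 ≈ 200.02, ∠ = arctan(3/200) ≈ 0.86°
pole (s+993): 993 + j3 → |·| = √(993²+3²) = √986058 ≈ 993, ∠ = arctan(3/993) ≈ 0.17°
|G| = 2 · 21.213 / 1.9862e+05 ≈ 0.0002136
Gain = 20 log₁₀(0.0002136) ≈ -73.41 dB
∠G = 81.87° − 1.03° = 80.84°

At s = jω = j20:
zero (s+3): 3 + j20 → |·| = √(3²+20²) = √409 ≈ 20.224, ∠ = arctan(20/3) ≈ 81.47°
zero (s+4): 4 + j20 → |·| = √(4²+20²) = √416 ≈ 20.396, ∠ = arctan(20/4) ≈ 78.69°
pole (s+200): 200 + j20 → |·| = √(200²+20²) = √40400 ≈ 201, ∠ = arctan(20/200) ≈ 5.71°
pole (s+993): 993 + j20 → |·| = √(993²+20²) = √986449 ≈ 993.2, ∠ = arctan(20/993) ≈ 1.15°
|G| = 2 · 412.49 / 1.9963e+05 ≈ 0.0041325
Gain = 20 log₁₀(0.0041325) ≈ -47.68 dB
∠G = 160.16° − 6.86° = 153.30°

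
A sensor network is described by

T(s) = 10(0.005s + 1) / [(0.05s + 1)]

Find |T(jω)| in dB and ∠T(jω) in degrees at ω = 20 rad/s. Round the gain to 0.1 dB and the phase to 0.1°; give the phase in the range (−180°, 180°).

17.0 dB, -39.3°

At ω = 20 rad/s:
zero (1 + j20·0.005) = 1 + j0.1 → |·| ≈ 1.005, ∠ ≈ 5.71°
pole (1 + j20·0.05) = 1 + j1 → |·| ≈ 1.4142, ∠ ≈ 45.00°
|T| = 10 · 1.005 / (1.4142) ≈ 7.1065
Gain = 20 log₁₀(7.1065) ≈ 17.03 dB
∠T = (5.71°) − (45.00°) = -39.29°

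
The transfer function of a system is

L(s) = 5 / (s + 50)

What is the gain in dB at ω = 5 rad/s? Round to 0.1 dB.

Substitute s = j5:
Numerator: 5 = 5 + j0
Denominator: (j5) + 50 = 50 + j5
|N| = √(5² + 0²) ≈ 5, ∠N ≈ 0.00°
|D| = √(50² + 5²) ≈ 50.249, ∠D ≈ 5.71°
|L| = 5 / 50.249 ≈ 0.099504
Gain = 20 log₁₀(0.099504) ≈ -20.04 dB

-20.0 dB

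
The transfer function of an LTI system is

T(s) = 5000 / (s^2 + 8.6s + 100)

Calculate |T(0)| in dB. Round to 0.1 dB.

34.0 dB

T(0) = 5000 / 100 = 50
20 log₁₀(50) ≈ 33.98 dB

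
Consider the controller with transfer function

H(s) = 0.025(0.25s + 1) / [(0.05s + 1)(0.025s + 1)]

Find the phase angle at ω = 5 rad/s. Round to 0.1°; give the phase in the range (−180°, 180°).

30.2°

At ω = 5 rad/s:
zero (1 + j5·0.25) = 1 + j1.25 → |·| ≈ 1.6008, ∠ ≈ 51.34°
pole (1 + j5·0.05) = 1 + j0.25 → |·| ≈ 1.0308, ∠ ≈ 14.04°
pole (1 + j5·0.025) = 1 + j0.125 → |·| ≈ 1.0078, ∠ ≈ 7.13°
∠H = (51.34°) − (14.04° + 7.13°) = 30.17°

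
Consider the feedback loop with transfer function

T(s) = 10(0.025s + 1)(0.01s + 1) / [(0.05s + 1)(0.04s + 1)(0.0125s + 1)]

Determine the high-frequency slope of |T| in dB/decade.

-20 dB/decade

Each pole contributes −20 dB/decade at high frequency; each zero contributes +20 dB/decade.
Net: 2 zero(s) − 3 pole(s) → -20 dB/decade.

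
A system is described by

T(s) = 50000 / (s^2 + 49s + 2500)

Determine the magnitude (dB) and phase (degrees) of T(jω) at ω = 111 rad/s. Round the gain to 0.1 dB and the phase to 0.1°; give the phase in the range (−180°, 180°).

At s = jω = j111:
quadratic: (j111)² + 49·j111 + 2500 = -9821 + j5439 → |·| ≈ 11227, ∠ ≈ 151.02°
|T| = 50000 / 11227 ≈ 4.4535
Gain = 20 log₁₀(4.4535) ≈ 12.97 dB
∠T = 0.00° − 151.02° = -151.02°

13.0 dB, -151.0°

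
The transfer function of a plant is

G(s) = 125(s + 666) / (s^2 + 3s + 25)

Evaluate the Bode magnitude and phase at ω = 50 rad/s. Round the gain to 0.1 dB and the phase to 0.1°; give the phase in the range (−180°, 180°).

30.5 dB, -172.2°

At s = jω = j50:
zero (s+666): 666 + j50 → |·| = √(666²+50²) = √446056 ≈ 667.87, ∠ = arctan(50/666) ≈ 4.29°
quadratic: (j50)² + 3·j50 + 25 = -2475 + j150 → |·| ≈ 2479.5, ∠ ≈ 176.53°
|G| = 125 · 667.87 / 2479.5 ≈ 33.67
Gain = 20 log₁₀(33.67) ≈ 30.54 dB
∠G = 4.29° − 176.53° = -172.24°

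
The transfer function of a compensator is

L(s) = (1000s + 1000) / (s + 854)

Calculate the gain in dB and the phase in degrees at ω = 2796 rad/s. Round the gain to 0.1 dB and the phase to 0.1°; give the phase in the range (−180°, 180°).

59.6 dB, 17.0°

Substitute s = j2796:
Numerator: 1000(j2796) + 1000 = 1000 + j2796000
Denominator: (j2796) + 854 = 854 + j2796
|N| = √(1000² + 2796000²) ≈ 2.796e+06, ∠N ≈ 89.98°
|D| = √(854² + 2796²) ≈ 2923.5, ∠D ≈ 73.02°
|L| = 2.796e+06 / 2923.5 ≈ 956.39
Gain = 20 log₁₀(956.39) ≈ 59.61 dB
∠L = 89.98° − 73.02° = 16.96°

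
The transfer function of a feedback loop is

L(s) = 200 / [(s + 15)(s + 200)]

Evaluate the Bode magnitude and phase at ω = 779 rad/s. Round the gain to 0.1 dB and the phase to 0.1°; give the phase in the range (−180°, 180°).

At s = jω = j779:
pole (s+15): 15 + j779 → |·| = √(15²+779²) = √607066 ≈ 779.14, ∠ = arctan(779/15) ≈ 88.90°
pole (s+200): 200 + j779 → |·| = √(200²+779²) = √646841 ≈ 804.26, ∠ = arctan(779/200) ≈ 75.60°
|L| = 200 / 6.2663e+05 ≈ 0.00031917
Gain = 20 log₁₀(0.00031917) ≈ -69.92 dB
∠L = 0.00° − 164.50° = -164.50°

-69.9 dB, -164.5°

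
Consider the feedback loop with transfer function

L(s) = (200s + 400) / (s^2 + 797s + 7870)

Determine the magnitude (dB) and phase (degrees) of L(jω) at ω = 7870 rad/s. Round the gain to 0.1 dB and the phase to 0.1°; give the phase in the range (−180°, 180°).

-31.9 dB, -84.2°

Substitute s = j7870:
Numerator: 200(j7870) + 400 = 400 + j1574000
Denominator: (j7870)^2 + 797(j7870) + 7870 = -61929030 + j6272390
|N| = √(400² + 1574000²) ≈ 1.574e+06, ∠N ≈ 89.99°
|D| = √(61929030² + 6272390²) ≈ 6.2246e+07, ∠D ≈ 174.22°
|L| = 1.574e+06 / 6.2246e+07 ≈ 0.025287
Gain = 20 log₁₀(0.025287) ≈ -31.94 dB
∠L = 89.99° − 174.22° = -84.23°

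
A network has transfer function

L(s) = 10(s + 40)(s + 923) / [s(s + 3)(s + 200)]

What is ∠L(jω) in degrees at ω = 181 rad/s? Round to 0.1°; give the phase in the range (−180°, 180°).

-132.6°

At s = jω = j181:
zero (s+40): 40 + j181 → |·| = √(40²+181²) = √34361 ≈ 185.37, ∠ = arctan(181/40) ≈ 77.54°
zero (s+923): 923 + j181 → |·| = √(923²+181²) = √884690 ≈ 940.58, ∠ = arctan(181/923) ≈ 11.09°
pole (s+3): 3 + j181 → |·| = √(3²+181²) = √32770 ≈ 181.02, ∠ = arctan(181/3) ≈ 89.05°
pole (s+200): 200 + j181 → |·| = √(200²+181²) = √72761 ≈ 269.74, ∠ = arctan(181/200) ≈ 42.15°
pole at origin: |s| = 181, ∠ = 90.00° (in denominator)
∠L = 88.63° − 221.20° = -132.57°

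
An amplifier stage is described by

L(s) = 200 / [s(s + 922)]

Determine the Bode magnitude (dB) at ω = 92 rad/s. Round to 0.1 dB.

-52.6 dB

At s = jω = j92:
pole (s+922): 922 + j92 → |·| = √(922²+92²) = √858548 ≈ 926.58, ∠ = arctan(92/922) ≈ 5.70°
pole at origin: |s| = 92, ∠ = 90.00° (in denominator)
|L| = 200 / 85245 ≈ 0.0023462
Gain = 20 log₁₀(0.0023462) ≈ -52.59 dB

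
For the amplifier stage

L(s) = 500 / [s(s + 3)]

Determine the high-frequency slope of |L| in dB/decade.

-40 dB/decade

Each pole contributes −20 dB/decade at high frequency; each zero contributes +20 dB/decade.
Net: 0 zero(s) − 2 pole(s) → -40 dB/decade.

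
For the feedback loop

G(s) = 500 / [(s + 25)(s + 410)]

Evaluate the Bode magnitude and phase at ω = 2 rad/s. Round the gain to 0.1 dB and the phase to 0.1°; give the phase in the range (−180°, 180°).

At s = jω = j2:
pole (s+25): 25 + j2 → |·| = √(25²+2²) = √629 ≈ 25.08, ∠ = arctan(2/25) ≈ 4.57°
pole (s+410): 410 + j2 → |·| = √(410²+2²) = √168104 ≈ 410, ∠ = arctan(2/410) ≈ 0.28°
|G| = 500 / 10283 ≈ 0.048624
Gain = 20 log₁₀(0.048624) ≈ -26.26 dB
∠G = 0.00° − 4.85° = -4.85°

-26.3 dB, -4.9°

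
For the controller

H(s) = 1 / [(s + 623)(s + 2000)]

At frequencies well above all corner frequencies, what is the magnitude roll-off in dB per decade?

-40 dB/decade

Each pole contributes −20 dB/decade at high frequency; each zero contributes +20 dB/decade.
Net: 0 zero(s) − 2 pole(s) → -40 dB/decade.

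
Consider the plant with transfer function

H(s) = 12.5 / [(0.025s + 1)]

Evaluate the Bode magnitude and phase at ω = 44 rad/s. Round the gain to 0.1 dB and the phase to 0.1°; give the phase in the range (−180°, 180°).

At ω = 44 rad/s:
pole (1 + j44·0.025) = 1 + j1.1 → |·| ≈ 1.4866, ∠ ≈ 47.73°
|H| = 12.5 · 1 / (1.4866) ≈ 8.4084
Gain = 20 log₁₀(8.4084) ≈ 18.49 dB
∠H = (0°) − (47.73°) = -47.73°

18.5 dB, -47.7°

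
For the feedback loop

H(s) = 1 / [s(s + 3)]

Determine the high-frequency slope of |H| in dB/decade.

-40 dB/decade

Each pole contributes −20 dB/decade at high frequency; each zero contributes +20 dB/decade.
Net: 0 zero(s) − 2 pole(s) → -40 dB/decade.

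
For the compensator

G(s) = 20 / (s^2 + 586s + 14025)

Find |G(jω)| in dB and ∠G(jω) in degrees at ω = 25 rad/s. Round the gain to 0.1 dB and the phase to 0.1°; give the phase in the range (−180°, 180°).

-59.9 dB, -47.6°

Substitute s = j25:
Numerator: 20 = 20 + j0
Denominator: (j25)^2 + 586(j25) + 14025 = 13400 + j14650
|N| = √(20² + 0²) ≈ 20, ∠N ≈ 0.00°
|D| = √(13400² + 14650²) ≈ 19854, ∠D ≈ 47.55°
|G| = 20 / 19854 ≈ 0.0010074
Gain = 20 log₁₀(0.0010074) ≈ -59.94 dB
∠G = 0.00° − 47.55° = -47.55°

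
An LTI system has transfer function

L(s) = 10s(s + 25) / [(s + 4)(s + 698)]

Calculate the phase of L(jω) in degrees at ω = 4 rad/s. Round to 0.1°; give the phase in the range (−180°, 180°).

53.8°

At s = jω = j4:
zero (s+25): 25 + j4 → |·| = √(25²+4²) = √641 ≈ 25.318, ∠ = arctan(4/25) ≈ 9.09°
zero at origin: s = j4 → |·| = 4, ∠ = 90.00°
pole (s+4): 4 + j4 → |·| = √(4²+4²) = √32 ≈ 5.6569, ∠ = arctan(4/4) ≈ 45.00°
pole (s+698): 698 + j4 → |·| = √(698²+4²) = √487220 ≈ 698.01, ∠ = arctan(4/698) ≈ 0.33°
∠L = 99.09° − 45.33° = 53.76°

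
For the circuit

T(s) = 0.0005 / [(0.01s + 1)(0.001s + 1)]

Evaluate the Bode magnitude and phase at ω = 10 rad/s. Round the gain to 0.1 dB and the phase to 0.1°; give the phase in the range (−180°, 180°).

At ω = 10 rad/s:
pole (1 + j10·0.01) = 1 + j0.1 → |·| ≈ 1.005, ∠ ≈ 5.71°
pole (1 + j10·0.001) = 1 + j0.01 → |·| ≈ 1, ∠ ≈ 0.57°
|T| = 0.0005 · 1 / (1.005 · 1) ≈ 0.00049751
Gain = 20 log₁₀(0.00049751) ≈ -66.06 dB
∠T = (0°) − (5.71° + 0.57°) = -6.28°

-66.1 dB, -6.3°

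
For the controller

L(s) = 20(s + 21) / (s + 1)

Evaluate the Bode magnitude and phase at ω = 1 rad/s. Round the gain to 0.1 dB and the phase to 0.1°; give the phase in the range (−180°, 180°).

49.5 dB, -42.3°

At s = jω = j1:
zero (s+21): 21 + j1 → |·| = √(21²+1²) = √442 ≈ 21.024, ∠ = arctan(1/21) ≈ 2.73°
pole (s+1): 1 + j1 → |·| = √(1²+1²) = √2 ≈ 1.4142, ∠ = arctan(1/1) ≈ 45.00°
|L| = 20 · 21.024 / 1.4142 ≈ 297.33
Gain = 20 log₁₀(297.33) ≈ 49.46 dB
∠L = 2.73° − 45.00° = -42.27°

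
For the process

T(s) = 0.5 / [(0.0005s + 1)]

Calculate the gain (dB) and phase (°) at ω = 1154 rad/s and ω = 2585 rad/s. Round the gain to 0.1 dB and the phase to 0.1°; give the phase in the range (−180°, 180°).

ω = 1154: -7.3 dB, -30.0°; ω = 2585: -10.3 dB, -52.3°

At ω = 1154 rad/s:
pole (1 + j1154·0.0005) = 1 + j0.577 → |·| ≈ 1.1545, ∠ ≈ 29.98°
|T| = 0.5 · 1 / (1.1545) ≈ 0.43309
Gain = 20 log₁₀(0.43309) ≈ -7.27 dB
∠T = (0°) − (29.98°) = -29.98°

At ω = 2585 rad/s:
pole (1 + j2585·0.0005) = 1 + j1.2925 → |·| ≈ 1.6342, ∠ ≈ 52.27°
|T| = 0.5 · 1 / (1.6342) ≈ 0.30596
Gain = 20 log₁₀(0.30596) ≈ -10.29 dB
∠T = (0°) − (52.27°) = -52.27°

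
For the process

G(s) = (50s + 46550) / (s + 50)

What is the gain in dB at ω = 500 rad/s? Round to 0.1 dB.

40.4 dB

Substitute s = j500:
Numerator: 50(j500) + 46550 = 46550 + j25000
Denominator: (j500) + 50 = 50 + j500
|N| = √(46550² + 25000²) ≈ 52838, ∠N ≈ 28.24°
|D| = √(50² + 500²) ≈ 502.49, ∠D ≈ 84.29°
|G| = 52838 / 502.49 ≈ 105.15
Gain = 20 log₁₀(105.15) ≈ 40.44 dB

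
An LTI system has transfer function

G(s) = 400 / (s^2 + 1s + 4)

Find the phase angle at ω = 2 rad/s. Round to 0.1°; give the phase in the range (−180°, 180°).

At s = jω = j2:
quadratic: (j2)² + 1·j2 + 4 = 0 + j2 → |·| ≈ 2, ∠ ≈ 90.00°
∠G = 0.00° − 90.00° = -90.00°

-90.0°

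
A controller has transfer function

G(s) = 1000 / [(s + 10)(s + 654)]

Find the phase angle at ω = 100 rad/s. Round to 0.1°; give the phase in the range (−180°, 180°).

-93.0°

At s = jω = j100:
pole (s+10): 10 + j100 → |·| = √(10²+100²) = √10100 ≈ 100.5, ∠ = arctan(100/10) ≈ 84.29°
pole (s+654): 654 + j100 → |·| = √(654²+100²) = √437716 ≈ 661.6, ∠ = arctan(100/654) ≈ 8.69°
∠G = 0.00° − 92.98° = -92.98°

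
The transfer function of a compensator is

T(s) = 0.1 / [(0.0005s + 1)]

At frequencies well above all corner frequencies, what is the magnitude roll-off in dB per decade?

-20 dB/decade

Each pole contributes −20 dB/decade at high frequency; each zero contributes +20 dB/decade.
Net: 0 zero(s) − 1 pole(s) → -20 dB/decade.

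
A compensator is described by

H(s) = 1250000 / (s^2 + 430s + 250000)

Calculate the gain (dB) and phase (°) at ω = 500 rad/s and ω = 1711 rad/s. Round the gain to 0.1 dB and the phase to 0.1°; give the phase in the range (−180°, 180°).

ω = 500: 15.3 dB, -90.0°; ω = 1711: -6.9 dB, -164.6°

At s = jω = j500:
quadratic: (j500)² + 430·j500 + 250000 = 0 + j215000 → |·| ≈ 2.15e+05, ∠ ≈ 90.00°
|H| = 1250000 / 2.15e+05 ≈ 5.814
Gain = 20 log₁₀(5.814) ≈ 15.29 dB
∠H = 0.00° − 90.00° = -90.00°

At s = jω = j1711:
quadratic: (j1711)² + 430·j1711 + 250000 = -2677521 + j735730 → |·| ≈ 2.7768e+06, ∠ ≈ 164.64°
|H| = 1250000 / 2.7768e+06 ≈ 0.45016
Gain = 20 log₁₀(0.45016) ≈ -6.93 dB
∠H = 0.00° − 164.64° = -164.64°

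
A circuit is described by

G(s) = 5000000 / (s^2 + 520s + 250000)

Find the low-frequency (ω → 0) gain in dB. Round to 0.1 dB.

G(0) = 5000000 / 250000 = 20
20 log₁₀(20) ≈ 26.02 dB

26.0 dB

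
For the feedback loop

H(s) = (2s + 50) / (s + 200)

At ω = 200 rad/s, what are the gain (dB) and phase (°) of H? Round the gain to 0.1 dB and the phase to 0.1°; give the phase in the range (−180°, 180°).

Substitute s = j200:
Numerator: 2(j200) + 50 = 50 + j400
Denominator: (j200) + 200 = 200 + j200
|N| = √(50² + 400²) ≈ 403.11, ∠N ≈ 82.87°
|D| = √(200² + 200²) ≈ 282.84, ∠D ≈ 45.00°
|H| = 403.11 / 282.84 ≈ 1.4252
Gain = 20 log₁₀(1.4252) ≈ 3.08 dB
∠H = 82.87° − 45.00° = 37.87°

3.1 dB, 37.9°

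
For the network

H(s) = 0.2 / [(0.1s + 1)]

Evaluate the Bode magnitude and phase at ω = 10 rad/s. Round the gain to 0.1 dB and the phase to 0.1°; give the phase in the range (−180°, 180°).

At ω = 10 rad/s:
pole (1 + j10·0.1) = 1 + j1 → |·| ≈ 1.4142, ∠ ≈ 45.00°
|H| = 0.2 · 1 / (1.4142) ≈ 0.14142
Gain = 20 log₁₀(0.14142) ≈ -16.99 dB
∠H = (0°) − (45.00°) = -45.00°

-17.0 dB, -45.0°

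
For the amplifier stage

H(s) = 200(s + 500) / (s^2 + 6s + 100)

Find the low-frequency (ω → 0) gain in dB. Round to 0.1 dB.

60.0 dB

H(0) = 200·500 / 100 = 1000
20 log₁₀(1000) ≈ 60.00 dB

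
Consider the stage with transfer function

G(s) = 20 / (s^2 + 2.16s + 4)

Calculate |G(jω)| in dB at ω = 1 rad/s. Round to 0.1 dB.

At s = jω = j1:
quadratic: (j1)² + 2.16·j1 + 4 = 3 + j2.16 → |·| ≈ 3.6967, ∠ ≈ 35.75°
|G| = 20 / 3.6967 ≈ 5.4102
Gain = 20 log₁₀(5.4102) ≈ 14.66 dB

14.7 dB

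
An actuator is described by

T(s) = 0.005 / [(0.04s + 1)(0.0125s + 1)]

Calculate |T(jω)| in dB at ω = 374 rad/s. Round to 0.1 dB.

At ω = 374 rad/s:
pole (1 + j374·0.04) = 1 + j14.96 → |·| ≈ 14.993, ∠ ≈ 86.18°
pole (1 + j374·0.0125) = 1 + j4.675 → |·| ≈ 4.7808, ∠ ≈ 77.93°
|T| = 0.005 · 1 / (14.993 · 4.7808) ≈ 6.9756e-05
Gain = 20 log₁₀(6.9756e-05) ≈ -83.13 dB

-83.1 dB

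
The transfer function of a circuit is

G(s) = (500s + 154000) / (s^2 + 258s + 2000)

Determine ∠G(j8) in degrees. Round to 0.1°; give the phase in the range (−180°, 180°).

Substitute s = j8:
Numerator: 500(j8) + 154000 = 154000 + j4000
Denominator: (j8)^2 + 258(j8) + 2000 = 1936 + j2064
|N| = √(154000² + 4000²) ≈ 1.5405e+05, ∠N ≈ 1.49°
|D| = √(1936² + 2064²) ≈ 2829.9, ∠D ≈ 46.83°
∠G = 1.49° − 46.83° = -45.34°

-45.3°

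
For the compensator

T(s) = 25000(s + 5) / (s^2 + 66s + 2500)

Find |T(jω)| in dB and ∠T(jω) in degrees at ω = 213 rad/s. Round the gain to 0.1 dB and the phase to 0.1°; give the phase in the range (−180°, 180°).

41.4 dB, -73.2°

At s = jω = j213:
zero (s+5): 5 + j213 → |·| = √(5²+213²) = √45394 ≈ 213.06, ∠ = arctan(213/5) ≈ 88.66°
quadratic: (j213)² + 66·j213 + 2500 = -42869 + j14058 → |·| ≈ 45115, ∠ ≈ 161.84°
|T| = 25000 · 213.06 / 45115 ≈ 118.06
Gain = 20 log₁₀(118.06) ≈ 41.44 dB
∠T = 88.66° − 161.84° = -73.18°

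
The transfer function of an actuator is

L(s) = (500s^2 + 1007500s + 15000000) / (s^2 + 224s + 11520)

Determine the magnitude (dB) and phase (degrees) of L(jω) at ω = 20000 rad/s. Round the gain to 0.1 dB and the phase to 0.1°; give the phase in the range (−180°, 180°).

54.0 dB, -5.1°

Substitute s = j20000:
Numerator: 500(j20000)^2 + 1007500(j20000) + 15000000 = -199985000000 + j20150000000
Denominator: (j20000)^2 + 224(j20000) + 11520 = -399988480 + j4480000
|N| = √(199985000000² + 20150000000²) ≈ 2.01e+11, ∠N ≈ 174.25°
|D| = √(399988480² + 4480000²) ≈ 4.0001e+08, ∠D ≈ 179.36°
|L| = 2.01e+11 / 4.0001e+08 ≈ 502.49
Gain = 20 log₁₀(502.49) ≈ 54.02 dB
∠L = 174.25° − 179.36° = -5.11°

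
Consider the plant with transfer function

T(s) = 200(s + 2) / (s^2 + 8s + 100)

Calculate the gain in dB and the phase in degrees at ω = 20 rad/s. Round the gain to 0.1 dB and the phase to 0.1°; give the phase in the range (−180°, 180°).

At s = jω = j20:
zero (s+2): 2 + j20 → |·| = √(2²+20²) = √404 ≈ 20.1, ∠ = arctan(20/2) ≈ 84.29°
quadratic: (j20)² + 8·j20 + 100 = -300 + j160 → |·| ≈ 340, ∠ ≈ 151.93°
|T| = 200 · 20.1 / 340 ≈ 11.824
Gain = 20 log₁₀(11.824) ≈ 21.46 dB
∠T = 84.29° − 151.93° = -67.64°

21.5 dB, -67.6°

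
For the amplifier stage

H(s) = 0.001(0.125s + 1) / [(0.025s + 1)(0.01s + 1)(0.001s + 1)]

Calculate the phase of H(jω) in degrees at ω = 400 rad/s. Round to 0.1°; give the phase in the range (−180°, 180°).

-93.2°

At ω = 400 rad/s:
zero (1 + j400·0.125) = 1 + j50 → |·| ≈ 50.01, ∠ ≈ 88.85°
pole (1 + j400·0.025) = 1 + j10 → |·| ≈ 10.05, ∠ ≈ 84.29°
pole (1 + j400·0.01) = 1 + j4 → |·| ≈ 4.1231, ∠ ≈ 75.96°
pole (1 + j400·0.001) = 1 + j0.4 → |·| ≈ 1.077, ∠ ≈ 21.80°
∠H = (88.85°) − (84.29° + 75.96° + 21.80°) = -93.20°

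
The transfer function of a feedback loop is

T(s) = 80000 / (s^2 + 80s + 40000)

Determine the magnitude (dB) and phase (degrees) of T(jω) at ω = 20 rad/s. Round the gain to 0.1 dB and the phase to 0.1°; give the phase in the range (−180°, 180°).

6.1 dB, -2.3°

At s = jω = j20:
quadratic: (j20)² + 80·j20 + 40000 = 39600 + j1600 → |·| ≈ 39632, ∠ ≈ 2.31°
|T| = 80000 / 39632 ≈ 2.0186
Gain = 20 log₁₀(2.0186) ≈ 6.10 dB
∠T = 0.00° − 2.31° = -2.31°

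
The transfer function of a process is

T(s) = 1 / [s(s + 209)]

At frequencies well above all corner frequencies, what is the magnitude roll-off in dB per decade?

Each pole contributes −20 dB/decade at high frequency; each zero contributes +20 dB/decade.
Net: 0 zero(s) − 2 pole(s) → -40 dB/decade.

-40 dB/decade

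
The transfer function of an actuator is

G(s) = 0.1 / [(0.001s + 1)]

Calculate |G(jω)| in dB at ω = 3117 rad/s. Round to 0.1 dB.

At ω = 3117 rad/s:
pole (1 + j3117·0.001) = 1 + j3.117 → |·| ≈ 3.2735, ∠ ≈ 72.21°
|G| = 0.1 · 1 / (3.2735) ≈ 0.030548
Gain = 20 log₁₀(0.030548) ≈ -30.30 dB

-30.3 dB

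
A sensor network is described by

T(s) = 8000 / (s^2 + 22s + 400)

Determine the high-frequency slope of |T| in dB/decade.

Each pole contributes −20 dB/decade at high frequency; each zero contributes +20 dB/decade.
Net: 0 zero(s) − 2 pole(s) → -40 dB/decade.

-40 dB/decade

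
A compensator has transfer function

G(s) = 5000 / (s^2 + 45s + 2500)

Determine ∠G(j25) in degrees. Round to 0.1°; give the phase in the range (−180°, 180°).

At s = jω = j25:
quadratic: (j25)² + 45·j25 + 2500 = 1875 + j1125 → |·| ≈ 2186.6, ∠ ≈ 30.96°
∠G = 0.00° − 30.96° = -30.96°

-31.0°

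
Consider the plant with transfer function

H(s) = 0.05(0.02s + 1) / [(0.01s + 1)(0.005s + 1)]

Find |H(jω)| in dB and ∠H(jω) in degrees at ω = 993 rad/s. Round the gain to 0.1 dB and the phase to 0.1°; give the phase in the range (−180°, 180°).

-34.1 dB, -75.7°

At ω = 993 rad/s:
zero (1 + j993·0.02) = 1 + j19.86 → |·| ≈ 19.885, ∠ ≈ 87.12°
pole (1 + j993·0.01) = 1 + j9.93 → |·| ≈ 9.9802, ∠ ≈ 84.25°
pole (1 + j993·0.005) = 1 + j4.965 → |·| ≈ 5.0647, ∠ ≈ 78.61°
|H| = 0.05 · 19.885 / (9.9802 · 5.0647) ≈ 0.01967
Gain = 20 log₁₀(0.01967) ≈ -34.12 dB
∠H = (87.12°) − (84.25° + 78.61°) = -75.74°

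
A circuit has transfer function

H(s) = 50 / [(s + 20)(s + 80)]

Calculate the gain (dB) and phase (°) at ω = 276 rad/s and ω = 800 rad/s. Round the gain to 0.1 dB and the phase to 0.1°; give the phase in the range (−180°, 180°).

At s = jω = j276:
pole (s+20): 20 + j276 → |·| = √(20²+276²) = √76576 ≈ 276.72, ∠ = arctan(276/20) ≈ 85.86°
pole (s+80): 80 + j276 → |·| = √(80²+276²) = √82576 ≈ 287.36, ∠ = arctan(276/80) ≈ 73.84°
|H| = 50 / 79518 ≈ 0.00062879
Gain = 20 log₁₀(0.00062879) ≈ -64.03 dB
∠H = 0.00° − 159.70° = -159.70°

At s = jω = j800:
pole (s+20): 20 + j800 → |·| = √(20²+800²) = √640400 ≈ 800.25, ∠ = arctan(800/20) ≈ 88.57°
pole (s+80): 80 + j800 → |·| = √(80²+800²) = √646400 ≈ 803.99, ∠ = arctan(800/80) ≈ 84.29°
|H| = 50 / 6.4339e+05 ≈ 7.7713e-05
Gain = 20 log₁₀(7.7713e-05) ≈ -82.19 dB
∠H = 0.00° − 172.86° = -172.86°

ω = 276: -64.0 dB, -159.7°; ω = 800: -82.2 dB, -172.9°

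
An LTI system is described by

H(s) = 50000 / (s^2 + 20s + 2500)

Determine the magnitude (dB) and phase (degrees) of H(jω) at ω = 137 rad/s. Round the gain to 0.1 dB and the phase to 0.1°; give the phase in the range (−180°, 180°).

9.6 dB, -170.4°

At s = jω = j137:
quadratic: (j137)² + 20·j137 + 2500 = -16269 + j2740 → |·| ≈ 16498, ∠ ≈ 170.44°
|H| = 50000 / 16498 ≈ 3.0307
Gain = 20 log₁₀(3.0307) ≈ 9.63 dB
∠H = 0.00° − 170.44° = -170.44°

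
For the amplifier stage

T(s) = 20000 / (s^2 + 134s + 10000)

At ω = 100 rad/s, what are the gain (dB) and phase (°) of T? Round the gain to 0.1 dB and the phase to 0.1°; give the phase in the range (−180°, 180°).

3.5 dB, -90.0°

At s = jω = j100:
quadratic: (j100)² + 134·j100 + 10000 = 0 + j13400 → |·| ≈ 13400, ∠ ≈ 90.00°
|T| = 20000 / 13400 ≈ 1.4925
Gain = 20 log₁₀(1.4925) ≈ 3.48 dB
∠T = 0.00° − 90.00° = -90.00°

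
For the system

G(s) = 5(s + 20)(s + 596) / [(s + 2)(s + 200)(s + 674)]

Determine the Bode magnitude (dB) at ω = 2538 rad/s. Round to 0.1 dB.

-54.2 dB

At s = jω = j2538:
zero (s+20): 20 + j2538 → |·| = √(20²+2538²) = √6441844 ≈ 2538.1, ∠ = arctan(2538/20) ≈ 89.55°
zero (s+596): 596 + j2538 → |·| = √(596²+2538²) = √6796660 ≈ 2607, ∠ = arctan(2538/596) ≈ 76.78°
pole (s+2): 2 + j2538 → |·| = √(2²+2538²) = √6441448 ≈ 2538, ∠ = arctan(2538/2) ≈ 89.95°
pole (s+200): 200 + j2538 → |·| = √(200²+2538²) = √6481444 ≈ 2545.9, ∠ = arctan(2538/200) ≈ 85.49°
pole (s+674): 674 + j2538 → |·| = √(674²+2538²) = √6895720 ≈ 2626, ∠ = arctan(2538/674) ≈ 75.13°
|G| = 5 · 6.6168e+06 / 1.6968e+10 ≈ 0.0019498
Gain = 20 log₁₀(0.0019498) ≈ -54.20 dB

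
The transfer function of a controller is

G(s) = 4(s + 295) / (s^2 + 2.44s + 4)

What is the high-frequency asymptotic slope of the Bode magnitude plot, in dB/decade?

-20 dB/decade

Each pole contributes −20 dB/decade at high frequency; each zero contributes +20 dB/decade.
Net: 1 zero(s) − 2 pole(s) → -20 dB/decade.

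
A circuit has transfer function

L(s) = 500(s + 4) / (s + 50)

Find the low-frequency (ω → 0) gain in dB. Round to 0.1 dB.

L(0) = 500·4 / (50) = 40
20 log₁₀(40) ≈ 32.04 dB

32.0 dB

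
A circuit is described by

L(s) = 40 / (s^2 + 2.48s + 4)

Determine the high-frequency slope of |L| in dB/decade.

Each pole contributes −20 dB/decade at high frequency; each zero contributes +20 dB/decade.
Net: 0 zero(s) − 2 pole(s) → -40 dB/decade.

-40 dB/decade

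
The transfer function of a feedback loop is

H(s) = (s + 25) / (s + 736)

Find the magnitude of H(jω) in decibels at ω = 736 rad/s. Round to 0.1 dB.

-3.0 dB

Substitute s = j736:
Numerator: (j736) + 25 = 25 + j736
Denominator: (j736) + 736 = 736 + j736
|N| = √(25² + 736²) ≈ 736.42, ∠N ≈ 88.05°
|D| = √(736² + 736²) ≈ 1040.9, ∠D ≈ 45.00°
|H| = 736.42 / 1040.9 ≈ 0.70748
Gain = 20 log₁₀(0.70748) ≈ -3.01 dB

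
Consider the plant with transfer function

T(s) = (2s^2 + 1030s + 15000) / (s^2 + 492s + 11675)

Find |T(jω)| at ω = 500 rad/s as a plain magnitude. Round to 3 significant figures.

2.07

Substitute s = j500:
Numerator: 2(j500)^2 + 1030(j500) + 15000 = -485000 + j515000
Denominator: (j500)^2 + 492(j500) + 11675 = -238325 + j246000
|N| = √(485000² + 515000²) ≈ 7.0742e+05, ∠N ≈ 133.28°
|D| = √(238325² + 246000²) ≈ 3.4251e+05, ∠D ≈ 134.09°
|T| = 7.0742e+05 / 3.4251e+05 ≈ 2.0654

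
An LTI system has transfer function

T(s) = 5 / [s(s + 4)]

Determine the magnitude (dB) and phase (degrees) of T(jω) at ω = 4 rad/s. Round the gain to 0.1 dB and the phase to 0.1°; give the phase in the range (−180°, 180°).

At s = jω = j4:
pole (s+4): 4 + j4 → |·| = √(4²+4²) = √32 ≈ 5.6569, ∠ = arctan(4/4) ≈ 45.00°
pole at origin: |s| = 4, ∠ = 90.00° (in denominator)
|T| = 5 / 22.628 ≈ 0.22097
Gain = 20 log₁₀(0.22097) ≈ -13.11 dB
∠T = 0.00° − 135.00° = -135.00°

-13.1 dB, -135.0°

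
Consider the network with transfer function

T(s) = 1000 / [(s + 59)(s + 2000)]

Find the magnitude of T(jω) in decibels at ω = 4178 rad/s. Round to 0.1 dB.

At s = jω = j4178:
pole (s+59): 59 + j4178 → |·| = √(59²+4178²) = √17459165 ≈ 4178.4, ∠ = arctan(4178/59) ≈ 89.19°
pole (s+2000): 2000 + j4178 → |·| = √(2000²+4178²) = √21455684 ≈ 4632, ∠ = arctan(4178/2000) ≈ 64.42°
|T| = 1000 / 1.9354e+07 ≈ 5.1669e-05
Gain = 20 log₁₀(5.1669e-05) ≈ -85.74 dB

-85.7 dB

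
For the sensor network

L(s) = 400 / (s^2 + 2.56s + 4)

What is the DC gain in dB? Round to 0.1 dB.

L(0) = 400 / 4 = 100
20 log₁₀(100) ≈ 40.00 dB

40.0 dB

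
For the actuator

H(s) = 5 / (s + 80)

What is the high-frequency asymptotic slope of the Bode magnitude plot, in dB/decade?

Each pole contributes −20 dB/decade at high frequency; each zero contributes +20 dB/decade.
Net: 0 zero(s) − 1 pole(s) → -20 dB/decade.

-20 dB/decade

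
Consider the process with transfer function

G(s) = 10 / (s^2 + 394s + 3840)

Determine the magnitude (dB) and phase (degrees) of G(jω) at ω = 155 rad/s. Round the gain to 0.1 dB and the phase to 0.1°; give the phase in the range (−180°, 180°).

-76.2 dB, -108.3°

Substitute s = j155:
Numerator: 10 = 10 + j0
Denominator: (j155)^2 + 394(j155) + 3840 = -20185 + j61070
|N| = √(10² + 0²) ≈ 10, ∠N ≈ 0.00°
|D| = √(20185² + 61070²) ≈ 64319, ∠D ≈ 108.29°
|G| = 10 / 64319 ≈ 0.00015548
Gain = 20 log₁₀(0.00015548) ≈ -76.17 dB
∠G = 0.00° − 108.29° = -108.29°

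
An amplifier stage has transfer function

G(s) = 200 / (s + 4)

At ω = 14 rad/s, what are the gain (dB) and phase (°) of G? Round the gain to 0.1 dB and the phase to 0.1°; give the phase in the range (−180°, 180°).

Substitute s = j14:
Numerator: 200 = 200 + j0
Denominator: (j14) + 4 = 4 + j14
|N| = √(200² + 0²) ≈ 200, ∠N ≈ 0.00°
|D| = √(4² + 14²) ≈ 14.56, ∠D ≈ 74.05°
|G| = 200 / 14.56 ≈ 13.736
Gain = 20 log₁₀(13.736) ≈ 22.76 dB
∠G = 0.00° − 74.05° = -74.05°

22.8 dB, -74.1°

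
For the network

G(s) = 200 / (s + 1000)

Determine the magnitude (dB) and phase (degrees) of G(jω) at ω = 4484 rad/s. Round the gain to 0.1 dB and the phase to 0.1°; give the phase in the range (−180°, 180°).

-27.2 dB, -77.4°

At s = jω = j4484:
pole (s+1000): 1000 + j4484 → |·| = √(1000²+4484²) = √21106256 ≈ 4594.2, ∠ = arctan(4484/1000) ≈ 77.43°
|G| = 200 / 4594.2 ≈ 0.043533
Gain = 20 log₁₀(0.043533) ≈ -27.22 dB
∠G = 0.00° − 77.43° = -77.43°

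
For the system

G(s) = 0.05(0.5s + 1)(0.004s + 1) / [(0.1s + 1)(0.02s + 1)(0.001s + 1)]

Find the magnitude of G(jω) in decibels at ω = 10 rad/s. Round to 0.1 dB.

At ω = 10 rad/s:
zero (1 + j10·0.5) = 1 + j5 → |·| ≈ 5.099, ∠ ≈ 78.69°
zero (1 + j10·0.004) = 1 + j0.04 → |·| ≈ 1.0008, ∠ ≈ 2.29°
pole (1 + j10·0.1) = 1 + j1 → |·| ≈ 1.4142, ∠ ≈ 45.00°
pole (1 + j10·0.02) = 1 + j0.2 → |·| ≈ 1.0198, ∠ ≈ 11.31°
pole (1 + j10·0.001) = 1 + j0.01 → |·| ≈ 1, ∠ ≈ 0.57°
|G| = 0.05 · 5.099 · 1.0008 / (1.4142 · 1.0198 · 1) ≈ 0.17692
Gain = 20 log₁₀(0.17692) ≈ -15.04 dB

-15.0 dB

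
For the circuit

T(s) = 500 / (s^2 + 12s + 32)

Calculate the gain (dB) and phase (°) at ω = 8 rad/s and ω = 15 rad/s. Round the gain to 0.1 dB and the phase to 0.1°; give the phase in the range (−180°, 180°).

ω = 8: 13.9 dB, -108.4°; ω = 15: 5.6 dB, -137.0°

Substitute s = j8:
Numerator: 500 = 500 + j0
Denominator: (j8)^2 + 12(j8) + 32 = -32 + j96
|N| = √(500² + 0²) ≈ 500, ∠N ≈ 0.00°
|D| = √(32² + 96²) ≈ 101.19, ∠D ≈ 108.43°
|T| = 500 / 101.19 ≈ 4.9412
Gain = 20 log₁₀(4.9412) ≈ 13.88 dB
∠T = 0.00° − 108.43° = -108.43°

Substitute s = j15:
Numerator: 500 = 500 + j0
Denominator: (j15)^2 + 12(j15) + 32 = -193 + j180
|N| = √(500² + 0²) ≈ 500, ∠N ≈ 0.00°
|D| = √(193² + 180²) ≈ 263.91, ∠D ≈ 137.00°
|T| = 500 / 263.91 ≈ 1.8946
Gain = 20 log₁₀(1.8946) ≈ 5.55 dB
∠T = 0.00° − 137.00° = -137.00°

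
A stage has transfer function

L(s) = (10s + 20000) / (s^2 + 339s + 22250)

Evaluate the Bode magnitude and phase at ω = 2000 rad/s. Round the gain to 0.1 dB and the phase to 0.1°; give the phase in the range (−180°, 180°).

-43.1 dB, -125.3°

Substitute s = j2000:
Numerator: 10(j2000) + 20000 = 20000 + j20000
Denominator: (j2000)^2 + 339(j2000) + 22250 = -3977750 + j678000
|N| = √(20000² + 20000²) ≈ 28284, ∠N ≈ 45.00°
|D| = √(3977750² + 678000²) ≈ 4.0351e+06, ∠D ≈ 170.33°
|L| = 28284 / 4.0351e+06 ≈ 0.0070095
Gain = 20 log₁₀(0.0070095) ≈ -43.09 dB
∠L = 45.00° − 170.33° = -125.33°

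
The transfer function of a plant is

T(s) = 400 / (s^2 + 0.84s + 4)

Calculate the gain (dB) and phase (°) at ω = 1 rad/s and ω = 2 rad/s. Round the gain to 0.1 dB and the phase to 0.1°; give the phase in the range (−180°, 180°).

At s = jω = j1:
quadratic: (j1)² + 0.84·j1 + 4 = 3 + j0.84 → |·| ≈ 3.1154, ∠ ≈ 15.64°
|T| = 400 / 3.1154 ≈ 128.39
Gain = 20 log₁₀(128.39) ≈ 42.17 dB
∠T = 0.00° − 15.64° = -15.64°

At s = jω = j2:
quadratic: (j2)² + 0.84·j2 + 4 = 0 + j1.68 → |·| ≈ 1.68, ∠ ≈ 90.00°
|T| = 400 / 1.68 ≈ 238.1
Gain = 20 log₁₀(238.1) ≈ 47.54 dB
∠T = 0.00° − 90.00° = -90.00°

ω = 1: 42.2 dB, -15.6°; ω = 2: 47.5 dB, -90.0°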